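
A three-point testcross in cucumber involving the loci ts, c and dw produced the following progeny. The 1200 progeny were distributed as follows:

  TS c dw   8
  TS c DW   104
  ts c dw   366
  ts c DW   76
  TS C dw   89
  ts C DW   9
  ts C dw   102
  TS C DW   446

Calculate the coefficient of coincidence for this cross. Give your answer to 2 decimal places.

The two most frequent reciprocal classes, ts c dw and TS C DW, are the parental types, so the F1 was ts c dw / TS C DW.
The two rarest classes, TS c dw and ts C DW, are the double crossovers. Comparing them with the parentals, only the ts allele has switched, so ts is the middle locus and the order is c – ts – dw.
c–ts: (206 + 17)/1200 = 0.1858; ts–dw: (165 + 17)/1200 = 0.1517.
Expected DCO frequency = 0.1858 × 0.1517 ≈ 0.02819; observed = 17/1200 ≈ 0.01417.
Coefficient of coincidence = 0.01417/0.02819 ≈ 0.50.

0.50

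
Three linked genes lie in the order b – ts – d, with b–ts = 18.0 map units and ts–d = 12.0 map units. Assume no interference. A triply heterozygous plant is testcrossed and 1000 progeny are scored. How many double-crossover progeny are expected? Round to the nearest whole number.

22

Map distances give recombination frequencies of 0.180 and 0.120 for the two intervals.
With no interference, expected double-crossover frequency = 0.180 × 0.120 = 0.02160.
Expected number = 0.02160 × 1000 = 21.60 ≈ 22.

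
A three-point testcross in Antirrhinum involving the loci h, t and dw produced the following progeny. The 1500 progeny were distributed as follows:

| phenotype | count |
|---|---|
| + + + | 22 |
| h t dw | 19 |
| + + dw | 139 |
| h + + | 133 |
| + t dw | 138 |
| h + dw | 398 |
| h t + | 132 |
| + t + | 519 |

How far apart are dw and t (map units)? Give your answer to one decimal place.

The two most frequent reciprocal classes, h + dw and + t +, are the parental types, so the F1 was h + dw / + t +.
The two rarest classes, h t dw and + + +, are the double crossovers. Comparing them with the parentals, only the t allele has switched, so t is the middle locus and the order is dw – t – h.
Crossovers in the dw–t interval produce the single-crossover classes h + + and + t dw (133 + 138 = 271) plus the double crossovers (41).
RF(dw–t) = (271 + 41) / 1500 = 312/1500 = 0.2080 → 20.8 map units.

20.8 map units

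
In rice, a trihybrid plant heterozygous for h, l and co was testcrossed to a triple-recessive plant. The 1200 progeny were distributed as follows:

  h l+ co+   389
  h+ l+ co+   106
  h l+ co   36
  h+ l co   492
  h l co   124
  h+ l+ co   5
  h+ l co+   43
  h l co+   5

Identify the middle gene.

l

The two most frequent reciprocal classes, h+ l co and h l+ co+, are the parental types, so the F1 was h+ l co / h l+ co+.
The two rarest classes, h+ l+ co and h l co+, are the double crossovers. Comparing them with the parentals, only the l allele has switched, so l is the middle locus and the order is h – l – co.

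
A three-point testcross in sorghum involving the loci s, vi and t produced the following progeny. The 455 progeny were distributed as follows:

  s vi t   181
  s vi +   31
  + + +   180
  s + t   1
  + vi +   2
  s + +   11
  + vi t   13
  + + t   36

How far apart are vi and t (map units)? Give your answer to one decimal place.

The two most frequent reciprocal classes, s vi t and + + +, are the parental types, so the F1 was s vi t / + + +.
The two rarest classes, s + t and + vi +, are the double crossovers. Comparing them with the parentals, only the vi allele has switched, so vi is the middle locus and the order is s – vi – t.
Crossovers in the vi–t interval produce the single-crossover classes s vi + and + + t (31 + 36 = 67) plus the double crossovers (3).
RF(vi–t) = (67 + 3) / 455 = 70/455 = 0.1538 → 15.4 map units.

15.4 map units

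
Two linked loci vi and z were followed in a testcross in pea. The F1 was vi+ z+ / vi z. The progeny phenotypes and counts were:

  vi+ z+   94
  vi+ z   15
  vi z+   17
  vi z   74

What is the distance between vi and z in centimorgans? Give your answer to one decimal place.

The recombinant classes are vi+ z and vi z+: 15 + 17 = 32.
Recombination frequency = 32/200 = 0.1600 ≈ 16.0%, i.e. 16.0 centimorgans.

16.0 centimorgans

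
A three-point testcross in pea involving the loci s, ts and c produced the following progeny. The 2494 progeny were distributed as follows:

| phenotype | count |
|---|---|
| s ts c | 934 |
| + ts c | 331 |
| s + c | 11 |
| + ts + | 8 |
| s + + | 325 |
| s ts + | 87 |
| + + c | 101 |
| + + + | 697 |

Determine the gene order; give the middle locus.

ts

The two most frequent reciprocal classes, + + + and s ts c, are the parental types, so the F1 was + + + / s ts c.
The two rarest classes, + ts + and s + c, are the double crossovers. Comparing them with the parentals, only the ts allele has switched, so ts is the middle locus and the order is c – ts – s.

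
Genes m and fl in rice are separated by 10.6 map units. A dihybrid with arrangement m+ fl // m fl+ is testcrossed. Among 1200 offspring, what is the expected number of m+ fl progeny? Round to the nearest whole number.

A map distance of 10.6 map units corresponds to a recombination frequency of 0.106.
The F1 is m+ fl / m fl+, so m+ fl is a parental gamete class with expected frequency (1 − r)/2 = 0.894/2 = 0.4470.
Expected number = 0.4470 × 1200 = 536.40 ≈ 536.

536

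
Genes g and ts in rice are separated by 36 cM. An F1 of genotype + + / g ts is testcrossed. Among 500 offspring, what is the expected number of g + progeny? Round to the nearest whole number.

90

A map distance of 36 cM corresponds to a recombination frequency of 0.360.
The F1 is + + / g ts, so g + is a recombinant gamete class with expected frequency r/2 = 0.360/2 = 0.1800.
Expected number = 0.1800 × 500 = 90.00 ≈ 90.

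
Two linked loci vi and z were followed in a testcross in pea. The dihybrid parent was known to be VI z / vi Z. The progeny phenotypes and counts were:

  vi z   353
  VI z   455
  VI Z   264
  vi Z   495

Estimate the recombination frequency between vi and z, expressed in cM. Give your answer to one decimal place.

The recombinant classes are VI Z and vi z: 264 + 353 = 617.
Recombination frequency = 617/1567 = 0.3937 ≈ 39.4%, i.e. 39.4 cM.

39.4 cM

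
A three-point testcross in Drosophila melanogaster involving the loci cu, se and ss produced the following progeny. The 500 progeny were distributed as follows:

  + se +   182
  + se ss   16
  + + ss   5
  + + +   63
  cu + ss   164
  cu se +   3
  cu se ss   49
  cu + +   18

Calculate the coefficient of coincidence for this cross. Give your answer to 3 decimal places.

The two most frequent reciprocal classes, cu + ss and + se +, are the parental types, so the F1 was cu + ss / + se +.
The two rarest classes, + + ss and cu se +, are the double crossovers. Comparing them with the parentals, only the cu allele has switched, so cu is the middle locus and the order is se – cu – ss.
se–cu: (112 + 8)/500 = 0.2400; cu–ss: (34 + 8)/500 = 0.0840.
Expected DCO frequency = 0.2400 × 0.0840 ≈ 0.02016; observed = 8/500 ≈ 0.01600.
Coefficient of coincidence = 0.01600/0.02016 ≈ 0.794.

0.794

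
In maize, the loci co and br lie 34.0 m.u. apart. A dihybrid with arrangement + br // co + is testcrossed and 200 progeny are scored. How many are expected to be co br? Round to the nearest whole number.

A map distance of 34.0 m.u. corresponds to a recombination frequency of 0.340.
The F1 is + br / co +, so co br is a recombinant gamete class with expected frequency r/2 = 0.340/2 = 0.1700.
Expected number = 0.1700 × 200 = 34.00 ≈ 34.

34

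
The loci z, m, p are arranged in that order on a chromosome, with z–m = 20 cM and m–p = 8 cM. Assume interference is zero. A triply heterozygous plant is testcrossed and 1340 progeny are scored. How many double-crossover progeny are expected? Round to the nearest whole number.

21

Map distances give recombination frequencies of 0.200 and 0.080 for the two intervals.
With no interference, expected double-crossover frequency = 0.200 × 0.080 = 0.01600.
Expected number = 0.01600 × 1340 = 21.44 ≈ 21.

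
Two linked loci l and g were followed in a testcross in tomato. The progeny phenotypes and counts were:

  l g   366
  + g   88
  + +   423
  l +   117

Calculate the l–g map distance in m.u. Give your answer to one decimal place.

The two most frequent classes, + + (423) and l g (366), are the parental types, so the F1 was + + / l g.
The recombinant classes are + g and l +: 88 + 117 = 205.
Recombination frequency = 205/994 = 0.2062 ≈ 20.6%, i.e. 20.6 m.u.

20.6 m.u.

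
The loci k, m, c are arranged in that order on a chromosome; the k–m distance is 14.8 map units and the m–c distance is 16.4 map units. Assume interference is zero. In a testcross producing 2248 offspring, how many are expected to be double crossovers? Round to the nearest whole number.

Map distances give recombination frequencies of 0.148 and 0.164 for the two intervals.
With no interference, expected double-crossover frequency = 0.148 × 0.164 = 0.02427.
Expected number = 0.02427 × 2248 = 54.56 ≈ 55.

55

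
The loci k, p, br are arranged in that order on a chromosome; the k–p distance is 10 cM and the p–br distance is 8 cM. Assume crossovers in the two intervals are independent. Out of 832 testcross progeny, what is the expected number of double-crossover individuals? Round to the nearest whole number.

7

Map distances give recombination frequencies of 0.100 and 0.080 for the two intervals.
With no interference, expected double-crossover frequency = 0.100 × 0.080 = 0.00800.
Expected number = 0.00800 × 832 = 6.66 ≈ 7.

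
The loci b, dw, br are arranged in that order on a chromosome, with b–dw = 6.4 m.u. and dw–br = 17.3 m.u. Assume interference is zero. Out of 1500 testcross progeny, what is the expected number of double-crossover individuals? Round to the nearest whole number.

Map distances give recombination frequencies of 0.064 and 0.173 for the two intervals.
With no interference, expected double-crossover frequency = 0.064 × 0.173 = 0.01107.
Expected number = 0.01107 × 1500 = 16.61 ≈ 17.

17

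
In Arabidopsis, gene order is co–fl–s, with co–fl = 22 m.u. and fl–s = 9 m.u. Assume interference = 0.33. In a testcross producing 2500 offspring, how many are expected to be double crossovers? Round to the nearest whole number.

Map distances give recombination frequencies of 0.220 and 0.090 for the two intervals.
With interference 0.33 (so coincidence = 0.67), expected double-crossover frequency = 0.220 × 0.090 × 0.67 = 0.01327.
Expected number = 0.01327 × 2500 = 33.16 ≈ 33.

33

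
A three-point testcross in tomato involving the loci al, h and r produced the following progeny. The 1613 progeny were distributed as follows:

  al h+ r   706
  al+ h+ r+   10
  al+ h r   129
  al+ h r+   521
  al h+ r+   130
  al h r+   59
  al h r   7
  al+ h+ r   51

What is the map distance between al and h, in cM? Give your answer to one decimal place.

7.9 cM

The two most frequent reciprocal classes, al+ h r+ and al h+ r, are the parental types, so the F1 was al+ h r+ / al h+ r.
The two rarest classes, al+ h+ r+ and al h r, are the double crossovers. Comparing them with the parentals, only the h allele has switched, so h is the middle locus and the order is al – h – r.
Crossovers in the al–h interval produce the single-crossover classes al h r+ and al+ h+ r (59 + 51 = 110) plus the double crossovers (17).
RF(al–h) = (110 + 17) / 1613 = 127/1613 = 0.0787 → 7.9 cM.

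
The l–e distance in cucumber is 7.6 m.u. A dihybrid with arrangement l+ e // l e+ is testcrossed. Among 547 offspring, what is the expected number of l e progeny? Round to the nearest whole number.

21

A map distance of 7.6 m.u. corresponds to a recombination frequency of 0.076.
The F1 is l+ e / l e+, so l e is a recombinant gamete class with expected frequency r/2 = 0.076/2 = 0.0380.
Expected number = 0.0380 × 547 = 20.79 ≈ 21.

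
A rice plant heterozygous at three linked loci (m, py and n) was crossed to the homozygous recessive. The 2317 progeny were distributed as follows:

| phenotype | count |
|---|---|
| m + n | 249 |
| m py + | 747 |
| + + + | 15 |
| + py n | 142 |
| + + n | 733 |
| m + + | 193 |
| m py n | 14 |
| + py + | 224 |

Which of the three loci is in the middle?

The two most frequent reciprocal classes, m py + and + + n, are the parental types, so the F1 was m py + / + + n.
The two rarest classes, m py n and + + +, are the double crossovers. Comparing them with the parentals, only the n allele has switched, so n is the middle locus and the order is m – n – py.

n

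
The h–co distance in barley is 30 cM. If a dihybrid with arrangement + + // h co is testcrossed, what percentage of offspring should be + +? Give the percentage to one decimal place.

A map distance of 30 cM corresponds to a recombination frequency of 0.300.
The F1 is + + / h co, so + + is a parental gamete class with expected frequency (1 − r)/2 = 0.700/2 = 0.3500.
That is 0.3500 = 35.0% of the progeny.

35.0%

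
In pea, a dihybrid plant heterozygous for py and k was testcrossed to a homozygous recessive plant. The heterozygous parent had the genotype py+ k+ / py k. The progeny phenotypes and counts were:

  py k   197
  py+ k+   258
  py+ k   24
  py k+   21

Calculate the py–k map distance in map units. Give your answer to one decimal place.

9.0 map units

The recombinant classes are py+ k and py k+: 24 + 21 = 45.
Recombination frequency = 45/500 = 0.0900 ≈ 9.0%, i.e. 9.0 map units.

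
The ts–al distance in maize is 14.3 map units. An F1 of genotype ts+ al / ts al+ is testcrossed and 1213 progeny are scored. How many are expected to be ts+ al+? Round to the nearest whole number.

87

A map distance of 14.3 map units corresponds to a recombination frequency of 0.143.
The F1 is ts+ al / ts al+, so ts+ al+ is a recombinant gamete class with expected frequency r/2 = 0.143/2 = 0.0715.
Expected number = 0.0715 × 1213 = 86.73 ≈ 87.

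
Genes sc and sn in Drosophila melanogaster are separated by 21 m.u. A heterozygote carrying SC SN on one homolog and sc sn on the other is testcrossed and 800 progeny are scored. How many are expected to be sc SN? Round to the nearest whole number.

84

A map distance of 21 m.u. corresponds to a recombination frequency of 0.210.
The F1 is SC SN / sc sn, so sc SN is a recombinant gamete class with expected frequency r/2 = 0.210/2 = 0.1050.
Expected number = 0.1050 × 800 = 84.00 ≈ 84.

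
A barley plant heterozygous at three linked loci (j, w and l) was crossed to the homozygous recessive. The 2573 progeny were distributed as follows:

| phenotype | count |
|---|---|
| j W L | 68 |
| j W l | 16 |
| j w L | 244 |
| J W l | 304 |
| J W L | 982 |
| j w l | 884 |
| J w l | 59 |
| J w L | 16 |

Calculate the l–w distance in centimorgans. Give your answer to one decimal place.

22.5 centimorgans

The two most frequent reciprocal classes, j w l and J W L, are the parental types, so the F1 was j w l / J W L.
The two rarest classes, j W l and J w L, are the double crossovers. Comparing them with the parentals, only the w allele has switched, so w is the middle locus and the order is j – w – l.
Crossovers in the w–l interval produce the single-crossover classes j w L and J W l (244 + 304 = 548) plus the double crossovers (32).
RF(w–l) = (548 + 32) / 2573 = 580/2573 = 0.2254 → 22.5 centimorgans.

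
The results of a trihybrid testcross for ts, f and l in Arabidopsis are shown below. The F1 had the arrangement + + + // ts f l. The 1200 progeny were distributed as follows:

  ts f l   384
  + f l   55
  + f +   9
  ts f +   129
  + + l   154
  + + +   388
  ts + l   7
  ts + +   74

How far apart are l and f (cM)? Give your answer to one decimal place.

The two rarest classes, + f + and ts + l, are the double crossovers. Comparing them with the parentals, only the f allele has switched, so f is the middle locus and the order is ts – f – l.
Crossovers in the f–l interval produce the single-crossover classes + + l and ts f + (154 + 129 = 283) plus the double crossovers (16).
RF(f–l) = (283 + 16) / 1200 = 299/1200 = 0.2492 → 24.9 cM.

24.9 cM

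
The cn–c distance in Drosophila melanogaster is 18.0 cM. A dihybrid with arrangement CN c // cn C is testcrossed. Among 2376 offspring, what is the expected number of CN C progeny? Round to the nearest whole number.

214

A map distance of 18.0 cM corresponds to a recombination frequency of 0.180.
The F1 is CN c / cn C, so CN C is a recombinant gamete class with expected frequency r/2 = 0.180/2 = 0.0900.
Expected number = 0.0900 × 2376 = 213.84 ≈ 214.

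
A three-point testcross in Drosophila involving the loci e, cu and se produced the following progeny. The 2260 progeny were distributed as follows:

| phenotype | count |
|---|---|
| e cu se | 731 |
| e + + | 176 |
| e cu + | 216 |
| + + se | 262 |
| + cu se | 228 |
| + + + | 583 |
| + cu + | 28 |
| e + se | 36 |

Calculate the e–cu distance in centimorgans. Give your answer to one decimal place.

The two most frequent reciprocal classes, + + + and e cu se, are the parental types, so the F1 was + + + / e cu se.
The two rarest classes, + cu + and e + se, are the double crossovers. Comparing them with the parentals, only the cu allele has switched, so cu is the middle locus and the order is se – cu – e.
Crossovers in the cu–e interval produce the single-crossover classes e + + and + cu se (176 + 228 = 404) plus the double crossovers (64).
RF(cu–e) = (404 + 64) / 2260 = 468/2260 = 0.2071 → 20.7 centimorgans.

20.7 centimorgans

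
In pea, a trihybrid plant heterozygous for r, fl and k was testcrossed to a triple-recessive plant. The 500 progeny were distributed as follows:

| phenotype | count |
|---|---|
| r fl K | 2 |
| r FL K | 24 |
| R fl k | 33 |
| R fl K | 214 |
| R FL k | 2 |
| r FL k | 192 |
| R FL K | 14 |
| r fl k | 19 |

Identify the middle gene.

r

The two most frequent reciprocal classes, R fl K and r FL k, are the parental types, so the F1 was R fl K / r FL k.
The two rarest classes, r fl K and R FL k, are the double crossovers. Comparing them with the parentals, only the r allele has switched, so r is the middle locus and the order is k – r – fl.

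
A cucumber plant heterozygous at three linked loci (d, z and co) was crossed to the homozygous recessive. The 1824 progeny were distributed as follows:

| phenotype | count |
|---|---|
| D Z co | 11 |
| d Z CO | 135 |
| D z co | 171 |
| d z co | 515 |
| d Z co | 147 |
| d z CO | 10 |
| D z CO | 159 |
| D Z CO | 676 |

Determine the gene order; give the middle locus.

co

The two most frequent reciprocal classes, d z co and D Z CO, are the parental types, so the F1 was d z co / D Z CO.
The two rarest classes, d z CO and D Z co, are the double crossovers. Comparing them with the parentals, only the co allele has switched, so co is the middle locus and the order is z – co – d.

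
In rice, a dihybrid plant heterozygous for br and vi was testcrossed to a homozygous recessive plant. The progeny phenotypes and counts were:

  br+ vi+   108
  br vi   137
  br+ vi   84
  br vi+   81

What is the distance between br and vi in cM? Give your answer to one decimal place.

40.2 cM

The two most frequent classes, br+ vi+ (108) and br vi (137), are the parental types, so the F1 was br+ vi+ / br vi.
The recombinant classes are br+ vi and br vi+: 84 + 81 = 165.
Recombination frequency = 165/410 = 0.4024 ≈ 40.2%, i.e. 40.2 cM.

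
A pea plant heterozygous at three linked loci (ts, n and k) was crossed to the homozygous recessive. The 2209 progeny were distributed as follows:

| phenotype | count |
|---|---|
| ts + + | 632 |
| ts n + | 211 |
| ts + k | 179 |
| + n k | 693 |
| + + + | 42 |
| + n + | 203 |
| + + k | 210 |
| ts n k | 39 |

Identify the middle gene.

The two most frequent reciprocal classes, + n k and ts + +, are the parental types, so the F1 was + n k / ts + +.
The two rarest classes, ts n k and + + +, are the double crossovers. Comparing them with the parentals, only the ts allele has switched, so ts is the middle locus and the order is n – ts – k.

ts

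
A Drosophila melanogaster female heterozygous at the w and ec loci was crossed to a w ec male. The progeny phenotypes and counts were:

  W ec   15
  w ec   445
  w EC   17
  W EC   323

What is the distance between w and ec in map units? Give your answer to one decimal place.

The two most frequent classes, W EC (323) and w ec (445), are the parental types, so the F1 was W EC / w ec.
The recombinant classes are W ec and w EC: 15 + 17 = 32.
Recombination frequency = 32/800 = 0.0400 ≈ 4.0%, i.e. 4.0 map units.

4.0 map units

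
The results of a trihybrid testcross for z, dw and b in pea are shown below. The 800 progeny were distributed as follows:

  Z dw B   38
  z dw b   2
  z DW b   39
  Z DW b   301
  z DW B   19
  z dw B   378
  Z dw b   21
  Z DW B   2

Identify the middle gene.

The two most frequent reciprocal classes, z dw B and Z DW b, are the parental types, so the F1 was z dw B / Z DW b.
The two rarest classes, z dw b and Z DW B, are the double crossovers. Comparing them with the parentals, only the b allele has switched, so b is the middle locus and the order is z – b – dw.

b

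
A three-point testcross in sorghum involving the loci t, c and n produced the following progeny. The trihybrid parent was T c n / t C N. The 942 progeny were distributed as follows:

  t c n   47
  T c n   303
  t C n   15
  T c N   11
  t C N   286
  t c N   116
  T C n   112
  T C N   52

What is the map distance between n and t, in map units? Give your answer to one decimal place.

13.3 map units

The two rarest classes, T c N and t C n, are the double crossovers. Comparing them with the parentals, only the n allele has switched, so n is the middle locus and the order is t – n – c.
Crossovers in the t–n interval produce the single-crossover classes t c n and T C N (47 + 52 = 99) plus the double crossovers (26).
RF(t–n) = (99 + 26) / 942 = 125/942 = 0.1327 → 13.3 map units.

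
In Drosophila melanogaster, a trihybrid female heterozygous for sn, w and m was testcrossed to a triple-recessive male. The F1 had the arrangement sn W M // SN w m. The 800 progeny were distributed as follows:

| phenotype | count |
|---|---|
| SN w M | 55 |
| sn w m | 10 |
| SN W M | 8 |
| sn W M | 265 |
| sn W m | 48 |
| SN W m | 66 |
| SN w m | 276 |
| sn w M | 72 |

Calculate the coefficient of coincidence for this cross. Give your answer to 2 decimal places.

The two rarest classes, SN W M and sn w m, are the double crossovers. Comparing them with the parentals, only the sn allele has switched, so sn is the middle locus and the order is w – sn – m.
w–sn: (138 + 18)/800 = 0.1950; sn–m: (103 + 18)/800 = 0.1512.
Expected DCO frequency = 0.1950 × 0.1512 ≈ 0.02948; observed = 18/800 ≈ 0.02250.
Coefficient of coincidence = 0.02250/0.02948 ≈ 0.76.

0.76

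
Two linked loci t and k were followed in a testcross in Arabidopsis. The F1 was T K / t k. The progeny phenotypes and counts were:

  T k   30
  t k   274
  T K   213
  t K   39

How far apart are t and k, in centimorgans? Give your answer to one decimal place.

The recombinant classes are T k and t K: 30 + 39 = 69.
Recombination frequency = 69/556 = 0.1241 ≈ 12.4%, i.e. 12.4 centimorgans.

12.4 centimorgans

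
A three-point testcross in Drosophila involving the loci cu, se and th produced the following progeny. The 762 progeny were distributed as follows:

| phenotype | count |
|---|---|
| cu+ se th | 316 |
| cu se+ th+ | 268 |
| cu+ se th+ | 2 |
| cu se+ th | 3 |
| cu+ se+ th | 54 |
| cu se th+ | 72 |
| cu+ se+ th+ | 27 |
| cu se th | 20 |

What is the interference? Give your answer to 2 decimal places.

0.44

The two most frequent reciprocal classes, cu+ se th and cu se+ th+, are the parental types, so the F1 was cu+ se th / cu se+ th+.
The two rarest classes, cu+ se th+ and cu se+ th, are the double crossovers. Comparing them with the parentals, only the th allele has switched, so th is the middle locus and the order is se – th – cu.
se–th: (126 + 5)/762 = 0.1719; th–cu: (47 + 5)/762 = 0.0682.
Expected DCO frequency = 0.1719 × 0.0682 ≈ 0.01172; observed = 5/762 ≈ 0.00656.
Coefficient of coincidence = 0.00656/0.01172 ≈ 0.56; interference = 1 − 0.56 = 0.44.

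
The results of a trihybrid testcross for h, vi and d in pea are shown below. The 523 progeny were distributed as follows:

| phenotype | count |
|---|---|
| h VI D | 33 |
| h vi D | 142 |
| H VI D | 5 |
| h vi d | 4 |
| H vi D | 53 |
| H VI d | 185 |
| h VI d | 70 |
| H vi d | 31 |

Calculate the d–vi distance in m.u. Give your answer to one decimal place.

The two most frequent reciprocal classes, h vi D and H VI d, are the parental types, so the F1 was h vi D / H VI d.
The two rarest classes, h vi d and H VI D, are the double crossovers. Comparing them with the parentals, only the d allele has switched, so d is the middle locus and the order is vi – d – h.
Crossovers in the vi–d interval produce the single-crossover classes h VI D and H vi d (33 + 31 = 64) plus the double crossovers (9).
RF(vi–d) = (64 + 9) / 523 = 73/523 = 0.1396 → 14.0 m.u.

14.0 m.u.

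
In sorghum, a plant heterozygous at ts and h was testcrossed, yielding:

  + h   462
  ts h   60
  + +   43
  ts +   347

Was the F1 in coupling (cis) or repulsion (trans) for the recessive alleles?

trans

The two most frequent classes are + h (462) and ts + (347); these are the parental (non-recombinant) types.
So the F1 carried + h on one chromosome and ts + on the other — the recessive alleles are on opposite chromosomes (trans / repulsion).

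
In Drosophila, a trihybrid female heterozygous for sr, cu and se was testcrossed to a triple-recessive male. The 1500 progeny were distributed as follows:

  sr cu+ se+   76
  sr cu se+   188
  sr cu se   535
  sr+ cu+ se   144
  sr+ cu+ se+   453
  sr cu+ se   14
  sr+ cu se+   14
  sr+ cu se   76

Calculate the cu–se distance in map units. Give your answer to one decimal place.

The two most frequent reciprocal classes, sr cu se and sr+ cu+ se+, are the parental types, so the F1 was sr cu se / sr+ cu+ se+.
The two rarest classes, sr cu+ se and sr+ cu se+, are the double crossovers. Comparing them with the parentals, only the cu allele has switched, so cu is the middle locus and the order is se – cu – sr.
Crossovers in the se–cu interval produce the single-crossover classes sr cu se+ and sr+ cu+ se (188 + 144 = 332) plus the double crossovers (28).
RF(se–cu) = (332 + 28) / 1500 = 360/1500 = 0.2400 → 24.0 map units.

24.0 map units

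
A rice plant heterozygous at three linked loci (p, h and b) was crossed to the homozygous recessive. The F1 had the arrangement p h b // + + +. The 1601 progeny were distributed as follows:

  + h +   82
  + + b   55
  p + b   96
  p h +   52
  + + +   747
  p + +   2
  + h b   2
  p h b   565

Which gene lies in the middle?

The two rarest classes, + h b and p + +, are the double crossovers. Comparing them with the parentals, only the p allele has switched, so p is the middle locus and the order is h – p – b.

p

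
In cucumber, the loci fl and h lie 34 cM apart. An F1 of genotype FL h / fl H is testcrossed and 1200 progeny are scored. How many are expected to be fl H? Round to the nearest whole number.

396

A map distance of 34 cM corresponds to a recombination frequency of 0.340.
The F1 is FL h / fl H, so fl H is a parental gamete class with expected frequency (1 − r)/2 = 0.660/2 = 0.3300.
Expected number = 0.3300 × 1200 = 396.00 ≈ 396.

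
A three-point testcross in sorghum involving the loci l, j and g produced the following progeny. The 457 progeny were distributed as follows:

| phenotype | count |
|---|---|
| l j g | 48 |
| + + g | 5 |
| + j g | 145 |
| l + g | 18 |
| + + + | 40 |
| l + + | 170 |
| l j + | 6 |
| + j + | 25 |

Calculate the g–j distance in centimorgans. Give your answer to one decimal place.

The two most frequent reciprocal classes, l + + and + j g, are the parental types, so the F1 was l + + / + j g.
The two rarest classes, l j + and + + g, are the double crossovers. Comparing them with the parentals, only the j allele has switched, so j is the middle locus and the order is g – j – l.
Crossovers in the g–j interval produce the single-crossover classes l + g and + j + (18 + 25 = 43) plus the double crossovers (11).
RF(g–j) = (43 + 11) / 457 = 54/457 = 0.1182 → 11.8 centimorgans.

11.8 centimorgans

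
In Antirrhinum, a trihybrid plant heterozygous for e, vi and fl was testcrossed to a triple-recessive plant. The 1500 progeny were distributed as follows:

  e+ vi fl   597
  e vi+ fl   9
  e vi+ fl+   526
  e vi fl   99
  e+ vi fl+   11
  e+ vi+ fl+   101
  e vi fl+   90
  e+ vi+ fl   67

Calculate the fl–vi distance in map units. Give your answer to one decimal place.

11.8 map units

The two most frequent reciprocal classes, e+ vi fl and e vi+ fl+, are the parental types, so the F1 was e+ vi fl / e vi+ fl+.
The two rarest classes, e+ vi fl+ and e vi+ fl, are the double crossovers. Comparing them with the parentals, only the fl allele has switched, so fl is the middle locus and the order is vi – fl – e.
Crossovers in the vi–fl interval produce the single-crossover classes e+ vi+ fl and e vi fl+ (67 + 90 = 157) plus the double crossovers (20).
RF(vi–fl) = (157 + 20) / 1500 = 177/1500 = 0.1180 → 11.8 map units.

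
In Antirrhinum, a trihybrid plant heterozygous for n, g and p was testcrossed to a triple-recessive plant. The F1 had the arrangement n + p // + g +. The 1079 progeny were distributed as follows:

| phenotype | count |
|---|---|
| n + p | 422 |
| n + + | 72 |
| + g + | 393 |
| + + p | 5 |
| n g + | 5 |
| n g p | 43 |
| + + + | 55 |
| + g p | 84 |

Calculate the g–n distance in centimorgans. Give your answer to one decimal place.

The two rarest classes, + + p and n g +, are the double crossovers. Comparing them with the parentals, only the n allele has switched, so n is the middle locus and the order is g – n – p.
Crossovers in the g–n interval produce the single-crossover classes n g p and + + + (43 + 55 = 98) plus the double crossovers (10).
RF(g–n) = (98 + 10) / 1079 = 108/1079 = 0.1001 → 10.0 centimorgans.

10.0 centimorgans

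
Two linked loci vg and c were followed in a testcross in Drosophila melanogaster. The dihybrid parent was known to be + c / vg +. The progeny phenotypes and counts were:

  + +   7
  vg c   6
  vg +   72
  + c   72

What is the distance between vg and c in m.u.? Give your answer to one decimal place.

The recombinant classes are + + and vg c: 7 + 6 = 13.
Recombination frequency = 13/157 = 0.0828 ≈ 8.3%, i.e. 8.3 m.u.

8.3 m.u.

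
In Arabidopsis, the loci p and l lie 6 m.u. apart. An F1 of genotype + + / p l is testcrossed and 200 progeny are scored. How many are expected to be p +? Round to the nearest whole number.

A map distance of 6 m.u. corresponds to a recombination frequency of 0.060.
The F1 is + + / p l, so p + is a recombinant gamete class with expected frequency r/2 = 0.060/2 = 0.0300.
Expected number = 0.0300 × 200 = 6.00 ≈ 6.

6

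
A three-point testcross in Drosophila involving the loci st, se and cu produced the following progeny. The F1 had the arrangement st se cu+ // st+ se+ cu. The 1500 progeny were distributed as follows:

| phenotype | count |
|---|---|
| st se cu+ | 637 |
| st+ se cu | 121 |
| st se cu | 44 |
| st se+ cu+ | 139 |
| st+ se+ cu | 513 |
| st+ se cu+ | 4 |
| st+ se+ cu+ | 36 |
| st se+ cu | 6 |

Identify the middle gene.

st

The two rarest classes, st+ se cu+ and st se+ cu, are the double crossovers. Comparing them with the parentals, only the st allele has switched, so st is the middle locus and the order is se – st – cu.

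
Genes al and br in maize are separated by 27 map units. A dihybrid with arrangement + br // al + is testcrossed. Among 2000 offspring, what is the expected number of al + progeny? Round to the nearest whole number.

A map distance of 27 map units corresponds to a recombination frequency of 0.270.
The F1 is + br / al +, so al + is a parental gamete class with expected frequency (1 − r)/2 = 0.730/2 = 0.3650.
Expected number = 0.3650 × 2000 = 730.00 ≈ 730.

730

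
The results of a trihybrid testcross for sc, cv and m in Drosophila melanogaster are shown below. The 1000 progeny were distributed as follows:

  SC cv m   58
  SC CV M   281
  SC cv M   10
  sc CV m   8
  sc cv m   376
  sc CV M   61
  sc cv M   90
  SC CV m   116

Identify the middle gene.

cv

The two most frequent reciprocal classes, sc cv m and SC CV M, are the parental types, so the F1 was sc cv m / SC CV M.
The two rarest classes, sc CV m and SC cv M, are the double crossovers. Comparing them with the parentals, only the cv allele has switched, so cv is the middle locus and the order is sc – cv – m.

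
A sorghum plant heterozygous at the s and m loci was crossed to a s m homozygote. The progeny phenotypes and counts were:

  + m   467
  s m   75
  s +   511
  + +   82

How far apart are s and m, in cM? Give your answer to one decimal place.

13.8 cM

The two most frequent classes, + m (467) and s + (511), are the parental types, so the F1 was + m / s +.
The recombinant classes are + + and s m: 82 + 75 = 157.
Recombination frequency = 157/1135 = 0.1383 ≈ 13.8%, i.e. 13.8 cM.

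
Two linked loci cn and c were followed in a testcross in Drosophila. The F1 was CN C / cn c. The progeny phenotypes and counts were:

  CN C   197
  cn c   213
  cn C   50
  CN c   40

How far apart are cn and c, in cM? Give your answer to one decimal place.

The recombinant classes are CN c and cn C: 40 + 50 = 90.
Recombination frequency = 90/500 = 0.1800 ≈ 18.0%, i.e. 18.0 cM.

18.0 cM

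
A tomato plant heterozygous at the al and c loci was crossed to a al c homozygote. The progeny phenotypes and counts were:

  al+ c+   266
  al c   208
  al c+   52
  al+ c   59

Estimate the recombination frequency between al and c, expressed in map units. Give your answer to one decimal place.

The two most frequent classes, al+ c+ (266) and al c (208), are the parental types, so the F1 was al+ c+ / al c.
The recombinant classes are al+ c and al c+: 59 + 52 = 111.
Recombination frequency = 111/585 = 0.1897 ≈ 19.0%, i.e. 19.0 map units.

19.0 map units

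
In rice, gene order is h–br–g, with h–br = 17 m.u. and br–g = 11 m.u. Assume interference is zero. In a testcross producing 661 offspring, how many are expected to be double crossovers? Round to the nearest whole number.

Map distances give recombination frequencies of 0.170 and 0.110 for the two intervals.
With no interference, expected double-crossover frequency = 0.170 × 0.110 = 0.01870.
Expected number = 0.01870 × 661 = 12.36 ≈ 12.

12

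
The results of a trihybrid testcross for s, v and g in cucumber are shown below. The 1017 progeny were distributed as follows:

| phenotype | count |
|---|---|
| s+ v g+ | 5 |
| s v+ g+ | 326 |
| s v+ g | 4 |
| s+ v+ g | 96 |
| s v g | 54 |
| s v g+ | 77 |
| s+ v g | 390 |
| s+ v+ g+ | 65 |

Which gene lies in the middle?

g

The two most frequent reciprocal classes, s v+ g+ and s+ v g, are the parental types, so the F1 was s v+ g+ / s+ v g.
The two rarest classes, s v+ g and s+ v g+, are the double crossovers. Comparing them with the parentals, only the g allele has switched, so g is the middle locus and the order is s – g – v.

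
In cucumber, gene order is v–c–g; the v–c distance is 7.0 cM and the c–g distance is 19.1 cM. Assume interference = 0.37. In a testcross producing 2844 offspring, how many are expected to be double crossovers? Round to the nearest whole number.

Map distances give recombination frequencies of 0.070 and 0.191 for the two intervals.
With interference 0.37 (so coincidence = 0.63), expected double-crossover frequency = 0.070 × 0.191 × 0.63 = 0.00842.
Expected number = 0.00842 × 2844 = 23.96 ≈ 24.

24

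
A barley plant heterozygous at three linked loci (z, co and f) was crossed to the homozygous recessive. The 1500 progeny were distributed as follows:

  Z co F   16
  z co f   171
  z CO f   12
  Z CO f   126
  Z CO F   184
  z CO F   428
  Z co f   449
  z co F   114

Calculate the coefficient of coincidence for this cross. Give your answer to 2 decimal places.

0.41

The two most frequent reciprocal classes, Z co f and z CO F, are the parental types, so the F1 was Z co f / z CO F.
The two rarest classes, Z co F and z CO f, are the double crossovers. Comparing them with the parentals, only the f allele has switched, so f is the middle locus and the order is z – f – co.
z–f: (355 + 28)/1500 = 0.2553; f–co: (240 + 28)/1500 = 0.1787.
Expected DCO frequency = 0.2553 × 0.1787 ≈ 0.04562; observed = 28/1500 ≈ 0.01867.
Coefficient of coincidence = 0.01867/0.04562 ≈ 0.41.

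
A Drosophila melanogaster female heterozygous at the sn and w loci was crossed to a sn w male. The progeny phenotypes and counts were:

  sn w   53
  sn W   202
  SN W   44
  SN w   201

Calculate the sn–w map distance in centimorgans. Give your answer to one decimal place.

The two most frequent classes, SN w (201) and sn W (202), are the parental types, so the F1 was SN w / sn W.
The recombinant classes are SN W and sn w: 44 + 53 = 97.
Recombination frequency = 97/500 = 0.1940 ≈ 19.4%, i.e. 19.4 centimorgans.

19.4 centimorgans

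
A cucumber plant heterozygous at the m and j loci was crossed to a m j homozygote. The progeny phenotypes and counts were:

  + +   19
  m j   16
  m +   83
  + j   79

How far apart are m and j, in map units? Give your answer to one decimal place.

17.8 map units

The two most frequent classes, + j (79) and m + (83), are the parental types, so the F1 was + j / m +.
The recombinant classes are + + and m j: 19 + 16 = 35.
Recombination frequency = 35/197 = 0.1777 ≈ 17.8%, i.e. 17.8 map units.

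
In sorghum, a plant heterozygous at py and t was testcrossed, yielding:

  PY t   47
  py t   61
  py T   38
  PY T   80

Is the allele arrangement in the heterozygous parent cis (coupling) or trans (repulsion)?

The two most frequent classes are PY T (80) and py t (61); these are the parental (non-recombinant) types.
So the F1 carried PY T on one chromosome and py t on the other — the recessive alleles are on the same chromosome (cis / coupling).

cis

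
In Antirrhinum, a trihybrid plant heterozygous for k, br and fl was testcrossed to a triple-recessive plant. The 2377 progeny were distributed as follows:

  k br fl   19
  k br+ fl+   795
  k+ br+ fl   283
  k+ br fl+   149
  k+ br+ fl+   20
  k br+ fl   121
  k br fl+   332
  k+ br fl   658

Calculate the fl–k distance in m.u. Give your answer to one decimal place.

13.0 m.u.

The two most frequent reciprocal classes, k+ br fl and k br+ fl+, are the parental types, so the F1 was k+ br fl / k br+ fl+.
The two rarest classes, k br fl and k+ br+ fl+, are the double crossovers. Comparing them with the parentals, only the k allele has switched, so k is the middle locus and the order is fl – k – br.
Crossovers in the fl–k interval produce the single-crossover classes k+ br fl+ and k br+ fl (149 + 121 = 270) plus the double crossovers (39).
RF(fl–k) = (270 + 39) / 2377 = 309/2377 = 0.1300 → 13.0 m.u.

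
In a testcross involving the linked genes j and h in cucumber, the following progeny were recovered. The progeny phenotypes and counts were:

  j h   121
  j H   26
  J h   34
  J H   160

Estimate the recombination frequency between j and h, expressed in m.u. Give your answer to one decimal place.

17.6 m.u.

The two most frequent classes, J H (160) and j h (121), are the parental types, so the F1 was J H / j h.
The recombinant classes are J h and j H: 34 + 26 = 60.
Recombination frequency = 60/341 = 0.1760 ≈ 17.6%, i.e. 17.6 m.u.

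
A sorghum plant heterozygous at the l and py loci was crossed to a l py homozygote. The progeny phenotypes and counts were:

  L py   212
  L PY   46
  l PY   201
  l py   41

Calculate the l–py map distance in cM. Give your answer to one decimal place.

17.4 cM

The two most frequent classes, L py (212) and l PY (201), are the parental types, so the F1 was L py / l PY.
The recombinant classes are L PY and l py: 46 + 41 = 87.
Recombination frequency = 87/500 = 0.1740 ≈ 17.4%, i.e. 17.4 cM.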